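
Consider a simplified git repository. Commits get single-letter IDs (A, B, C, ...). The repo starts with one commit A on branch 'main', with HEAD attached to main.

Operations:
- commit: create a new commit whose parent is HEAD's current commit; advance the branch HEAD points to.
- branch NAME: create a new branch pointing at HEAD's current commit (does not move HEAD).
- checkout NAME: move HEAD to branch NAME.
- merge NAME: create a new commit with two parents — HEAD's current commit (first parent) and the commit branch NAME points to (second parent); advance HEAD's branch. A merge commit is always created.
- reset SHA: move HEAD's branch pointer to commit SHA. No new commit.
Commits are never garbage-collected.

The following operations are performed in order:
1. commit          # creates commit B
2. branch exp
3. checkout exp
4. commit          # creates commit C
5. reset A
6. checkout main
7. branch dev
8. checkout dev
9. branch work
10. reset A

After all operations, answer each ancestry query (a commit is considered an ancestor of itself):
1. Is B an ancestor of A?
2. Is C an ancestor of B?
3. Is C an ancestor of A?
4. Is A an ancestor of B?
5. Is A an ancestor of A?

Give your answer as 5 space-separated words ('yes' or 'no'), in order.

After op 1 (commit): HEAD=main@B [main=B]
After op 2 (branch): HEAD=main@B [exp=B main=B]
After op 3 (checkout): HEAD=exp@B [exp=B main=B]
After op 4 (commit): HEAD=exp@C [exp=C main=B]
After op 5 (reset): HEAD=exp@A [exp=A main=B]
After op 6 (checkout): HEAD=main@B [exp=A main=B]
After op 7 (branch): HEAD=main@B [dev=B exp=A main=B]
After op 8 (checkout): HEAD=dev@B [dev=B exp=A main=B]
After op 9 (branch): HEAD=dev@B [dev=B exp=A main=B work=B]
After op 10 (reset): HEAD=dev@A [dev=A exp=A main=B work=B]
ancestors(A) = {A}; B in? no
ancestors(B) = {A,B}; C in? no
ancestors(A) = {A}; C in? no
ancestors(B) = {A,B}; A in? yes
ancestors(A) = {A}; A in? yes

Answer: no no no yes yes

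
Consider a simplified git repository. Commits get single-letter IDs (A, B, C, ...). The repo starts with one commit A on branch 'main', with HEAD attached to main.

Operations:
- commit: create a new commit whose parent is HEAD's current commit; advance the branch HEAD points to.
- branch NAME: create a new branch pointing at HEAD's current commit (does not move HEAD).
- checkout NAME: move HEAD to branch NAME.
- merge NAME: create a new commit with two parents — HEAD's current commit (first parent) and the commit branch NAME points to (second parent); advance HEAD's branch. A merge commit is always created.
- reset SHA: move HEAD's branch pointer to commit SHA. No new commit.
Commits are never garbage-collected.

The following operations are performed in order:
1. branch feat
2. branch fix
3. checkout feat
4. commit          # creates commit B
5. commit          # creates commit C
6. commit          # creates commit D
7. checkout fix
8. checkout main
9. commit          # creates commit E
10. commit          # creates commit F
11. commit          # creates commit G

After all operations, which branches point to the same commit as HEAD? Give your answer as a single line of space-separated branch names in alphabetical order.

Answer: main

Derivation:
After op 1 (branch): HEAD=main@A [feat=A main=A]
After op 2 (branch): HEAD=main@A [feat=A fix=A main=A]
After op 3 (checkout): HEAD=feat@A [feat=A fix=A main=A]
After op 4 (commit): HEAD=feat@B [feat=B fix=A main=A]
After op 5 (commit): HEAD=feat@C [feat=C fix=A main=A]
After op 6 (commit): HEAD=feat@D [feat=D fix=A main=A]
After op 7 (checkout): HEAD=fix@A [feat=D fix=A main=A]
After op 8 (checkout): HEAD=main@A [feat=D fix=A main=A]
After op 9 (commit): HEAD=main@E [feat=D fix=A main=E]
After op 10 (commit): HEAD=main@F [feat=D fix=A main=F]
After op 11 (commit): HEAD=main@G [feat=D fix=A main=G]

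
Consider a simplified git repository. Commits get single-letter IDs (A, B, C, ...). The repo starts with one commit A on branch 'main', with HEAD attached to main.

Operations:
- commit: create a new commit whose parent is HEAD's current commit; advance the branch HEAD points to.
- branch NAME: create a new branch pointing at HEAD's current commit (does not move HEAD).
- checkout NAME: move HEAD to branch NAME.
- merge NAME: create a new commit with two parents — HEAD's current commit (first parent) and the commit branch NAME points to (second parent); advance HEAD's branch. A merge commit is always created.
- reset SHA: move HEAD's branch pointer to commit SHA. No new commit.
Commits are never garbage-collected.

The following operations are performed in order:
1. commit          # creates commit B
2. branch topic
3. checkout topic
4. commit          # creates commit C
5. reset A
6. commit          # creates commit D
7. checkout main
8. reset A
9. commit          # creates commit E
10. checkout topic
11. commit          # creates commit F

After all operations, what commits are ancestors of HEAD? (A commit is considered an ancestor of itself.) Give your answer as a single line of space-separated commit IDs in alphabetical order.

After op 1 (commit): HEAD=main@B [main=B]
After op 2 (branch): HEAD=main@B [main=B topic=B]
After op 3 (checkout): HEAD=topic@B [main=B topic=B]
After op 4 (commit): HEAD=topic@C [main=B topic=C]
After op 5 (reset): HEAD=topic@A [main=B topic=A]
After op 6 (commit): HEAD=topic@D [main=B topic=D]
After op 7 (checkout): HEAD=main@B [main=B topic=D]
After op 8 (reset): HEAD=main@A [main=A topic=D]
After op 9 (commit): HEAD=main@E [main=E topic=D]
After op 10 (checkout): HEAD=topic@D [main=E topic=D]
After op 11 (commit): HEAD=topic@F [main=E topic=F]

Answer: A D F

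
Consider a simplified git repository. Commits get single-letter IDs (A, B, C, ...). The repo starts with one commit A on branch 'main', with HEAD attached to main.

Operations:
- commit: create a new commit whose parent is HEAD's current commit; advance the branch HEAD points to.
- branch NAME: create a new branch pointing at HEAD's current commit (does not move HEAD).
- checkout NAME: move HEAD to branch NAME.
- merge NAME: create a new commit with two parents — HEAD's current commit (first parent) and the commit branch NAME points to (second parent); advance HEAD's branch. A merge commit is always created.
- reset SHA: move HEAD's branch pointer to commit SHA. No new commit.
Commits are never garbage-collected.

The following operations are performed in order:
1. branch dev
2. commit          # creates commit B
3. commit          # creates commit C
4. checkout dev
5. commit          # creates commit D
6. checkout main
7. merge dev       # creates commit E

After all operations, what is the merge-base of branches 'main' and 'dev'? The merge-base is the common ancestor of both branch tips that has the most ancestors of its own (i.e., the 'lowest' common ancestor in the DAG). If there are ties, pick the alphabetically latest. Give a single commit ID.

Answer: D

Derivation:
After op 1 (branch): HEAD=main@A [dev=A main=A]
After op 2 (commit): HEAD=main@B [dev=A main=B]
After op 3 (commit): HEAD=main@C [dev=A main=C]
After op 4 (checkout): HEAD=dev@A [dev=A main=C]
After op 5 (commit): HEAD=dev@D [dev=D main=C]
After op 6 (checkout): HEAD=main@C [dev=D main=C]
After op 7 (merge): HEAD=main@E [dev=D main=E]
ancestors(main=E): ['A', 'B', 'C', 'D', 'E']
ancestors(dev=D): ['A', 'D']
common: ['A', 'D']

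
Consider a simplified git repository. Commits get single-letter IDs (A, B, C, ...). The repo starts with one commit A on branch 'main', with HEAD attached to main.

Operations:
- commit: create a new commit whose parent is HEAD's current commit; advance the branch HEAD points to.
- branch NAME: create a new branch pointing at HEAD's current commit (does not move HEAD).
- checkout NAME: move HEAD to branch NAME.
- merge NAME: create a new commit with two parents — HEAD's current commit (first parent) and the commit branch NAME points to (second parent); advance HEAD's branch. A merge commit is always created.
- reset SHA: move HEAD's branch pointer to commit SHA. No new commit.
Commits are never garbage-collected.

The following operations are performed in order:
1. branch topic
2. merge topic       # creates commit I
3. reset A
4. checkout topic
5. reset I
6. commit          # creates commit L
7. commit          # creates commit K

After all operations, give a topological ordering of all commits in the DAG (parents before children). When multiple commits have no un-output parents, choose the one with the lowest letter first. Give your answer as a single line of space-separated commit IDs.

After op 1 (branch): HEAD=main@A [main=A topic=A]
After op 2 (merge): HEAD=main@I [main=I topic=A]
After op 3 (reset): HEAD=main@A [main=A topic=A]
After op 4 (checkout): HEAD=topic@A [main=A topic=A]
After op 5 (reset): HEAD=topic@I [main=A topic=I]
After op 6 (commit): HEAD=topic@L [main=A topic=L]
After op 7 (commit): HEAD=topic@K [main=A topic=K]
commit A: parents=[]
commit I: parents=['A', 'A']
commit K: parents=['L']
commit L: parents=['I']

Answer: A I L K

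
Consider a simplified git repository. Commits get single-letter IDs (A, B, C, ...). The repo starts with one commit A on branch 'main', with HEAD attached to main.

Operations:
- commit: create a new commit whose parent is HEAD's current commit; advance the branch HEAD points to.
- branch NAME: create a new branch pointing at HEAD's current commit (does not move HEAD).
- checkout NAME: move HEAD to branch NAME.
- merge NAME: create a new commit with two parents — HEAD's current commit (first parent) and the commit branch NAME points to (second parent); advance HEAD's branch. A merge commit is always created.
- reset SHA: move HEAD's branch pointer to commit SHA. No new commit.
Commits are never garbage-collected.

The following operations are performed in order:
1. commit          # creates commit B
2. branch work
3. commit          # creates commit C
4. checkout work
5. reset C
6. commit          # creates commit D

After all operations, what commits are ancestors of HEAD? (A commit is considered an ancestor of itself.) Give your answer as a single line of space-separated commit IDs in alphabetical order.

Answer: A B C D

Derivation:
After op 1 (commit): HEAD=main@B [main=B]
After op 2 (branch): HEAD=main@B [main=B work=B]
After op 3 (commit): HEAD=main@C [main=C work=B]
After op 4 (checkout): HEAD=work@B [main=C work=B]
After op 5 (reset): HEAD=work@C [main=C work=C]
After op 6 (commit): HEAD=work@D [main=C work=D]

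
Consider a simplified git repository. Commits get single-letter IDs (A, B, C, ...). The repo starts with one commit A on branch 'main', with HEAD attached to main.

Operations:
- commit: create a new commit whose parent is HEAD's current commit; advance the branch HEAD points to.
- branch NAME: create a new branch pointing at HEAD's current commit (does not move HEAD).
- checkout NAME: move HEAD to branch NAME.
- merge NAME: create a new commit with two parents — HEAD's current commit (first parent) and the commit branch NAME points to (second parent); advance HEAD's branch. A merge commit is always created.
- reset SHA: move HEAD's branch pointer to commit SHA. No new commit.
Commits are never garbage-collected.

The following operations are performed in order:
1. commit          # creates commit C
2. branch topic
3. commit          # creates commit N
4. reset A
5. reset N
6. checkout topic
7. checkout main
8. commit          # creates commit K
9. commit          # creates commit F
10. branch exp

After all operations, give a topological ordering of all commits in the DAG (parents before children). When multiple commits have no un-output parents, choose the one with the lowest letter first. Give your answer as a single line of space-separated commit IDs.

After op 1 (commit): HEAD=main@C [main=C]
After op 2 (branch): HEAD=main@C [main=C topic=C]
After op 3 (commit): HEAD=main@N [main=N topic=C]
After op 4 (reset): HEAD=main@A [main=A topic=C]
After op 5 (reset): HEAD=main@N [main=N topic=C]
After op 6 (checkout): HEAD=topic@C [main=N topic=C]
After op 7 (checkout): HEAD=main@N [main=N topic=C]
After op 8 (commit): HEAD=main@K [main=K topic=C]
After op 9 (commit): HEAD=main@F [main=F topic=C]
After op 10 (branch): HEAD=main@F [exp=F main=F topic=C]
commit A: parents=[]
commit C: parents=['A']
commit F: parents=['K']
commit K: parents=['N']
commit N: parents=['C']

Answer: A C N K F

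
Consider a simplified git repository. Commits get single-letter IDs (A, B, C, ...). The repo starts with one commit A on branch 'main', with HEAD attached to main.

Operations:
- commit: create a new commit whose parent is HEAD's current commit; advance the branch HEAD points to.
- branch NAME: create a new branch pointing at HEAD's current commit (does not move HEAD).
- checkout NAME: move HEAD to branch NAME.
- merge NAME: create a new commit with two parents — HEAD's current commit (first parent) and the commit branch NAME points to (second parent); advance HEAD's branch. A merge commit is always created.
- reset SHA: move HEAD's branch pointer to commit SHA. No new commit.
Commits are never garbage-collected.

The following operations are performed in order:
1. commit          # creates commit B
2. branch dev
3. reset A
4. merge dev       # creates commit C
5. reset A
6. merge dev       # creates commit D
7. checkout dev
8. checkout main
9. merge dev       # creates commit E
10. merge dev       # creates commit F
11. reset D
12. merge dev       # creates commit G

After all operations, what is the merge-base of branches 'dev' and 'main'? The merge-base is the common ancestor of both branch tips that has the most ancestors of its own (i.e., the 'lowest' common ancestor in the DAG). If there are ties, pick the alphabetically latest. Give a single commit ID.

Answer: B

Derivation:
After op 1 (commit): HEAD=main@B [main=B]
After op 2 (branch): HEAD=main@B [dev=B main=B]
After op 3 (reset): HEAD=main@A [dev=B main=A]
After op 4 (merge): HEAD=main@C [dev=B main=C]
After op 5 (reset): HEAD=main@A [dev=B main=A]
After op 6 (merge): HEAD=main@D [dev=B main=D]
After op 7 (checkout): HEAD=dev@B [dev=B main=D]
After op 8 (checkout): HEAD=main@D [dev=B main=D]
After op 9 (merge): HEAD=main@E [dev=B main=E]
After op 10 (merge): HEAD=main@F [dev=B main=F]
After op 11 (reset): HEAD=main@D [dev=B main=D]
After op 12 (merge): HEAD=main@G [dev=B main=G]
ancestors(dev=B): ['A', 'B']
ancestors(main=G): ['A', 'B', 'D', 'G']
common: ['A', 'B']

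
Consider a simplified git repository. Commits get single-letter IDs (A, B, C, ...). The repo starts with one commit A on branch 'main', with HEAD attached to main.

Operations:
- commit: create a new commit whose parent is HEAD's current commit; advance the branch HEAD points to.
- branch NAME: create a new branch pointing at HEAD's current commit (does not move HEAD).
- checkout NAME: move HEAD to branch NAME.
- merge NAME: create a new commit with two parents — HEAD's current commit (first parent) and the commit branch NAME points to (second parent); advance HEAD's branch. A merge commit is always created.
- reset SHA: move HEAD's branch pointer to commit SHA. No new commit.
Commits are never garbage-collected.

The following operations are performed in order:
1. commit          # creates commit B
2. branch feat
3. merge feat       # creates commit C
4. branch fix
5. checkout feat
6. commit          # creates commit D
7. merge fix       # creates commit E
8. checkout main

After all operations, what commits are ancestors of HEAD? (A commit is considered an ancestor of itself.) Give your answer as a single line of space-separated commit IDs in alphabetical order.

Answer: A B C

Derivation:
After op 1 (commit): HEAD=main@B [main=B]
After op 2 (branch): HEAD=main@B [feat=B main=B]
After op 3 (merge): HEAD=main@C [feat=B main=C]
After op 4 (branch): HEAD=main@C [feat=B fix=C main=C]
After op 5 (checkout): HEAD=feat@B [feat=B fix=C main=C]
After op 6 (commit): HEAD=feat@D [feat=D fix=C main=C]
After op 7 (merge): HEAD=feat@E [feat=E fix=C main=C]
After op 8 (checkout): HEAD=main@C [feat=E fix=C main=C]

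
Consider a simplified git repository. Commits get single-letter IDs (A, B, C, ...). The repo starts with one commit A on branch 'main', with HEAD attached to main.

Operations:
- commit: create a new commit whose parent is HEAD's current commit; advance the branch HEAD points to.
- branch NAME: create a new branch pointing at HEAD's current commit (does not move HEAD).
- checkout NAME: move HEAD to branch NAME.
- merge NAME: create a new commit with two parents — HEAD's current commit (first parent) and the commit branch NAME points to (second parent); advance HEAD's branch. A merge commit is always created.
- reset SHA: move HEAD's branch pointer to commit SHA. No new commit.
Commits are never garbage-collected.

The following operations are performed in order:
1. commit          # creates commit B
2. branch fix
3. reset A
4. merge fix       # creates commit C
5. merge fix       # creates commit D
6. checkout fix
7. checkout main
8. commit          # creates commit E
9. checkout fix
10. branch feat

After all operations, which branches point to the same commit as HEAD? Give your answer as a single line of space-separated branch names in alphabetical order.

After op 1 (commit): HEAD=main@B [main=B]
After op 2 (branch): HEAD=main@B [fix=B main=B]
After op 3 (reset): HEAD=main@A [fix=B main=A]
After op 4 (merge): HEAD=main@C [fix=B main=C]
After op 5 (merge): HEAD=main@D [fix=B main=D]
After op 6 (checkout): HEAD=fix@B [fix=B main=D]
After op 7 (checkout): HEAD=main@D [fix=B main=D]
After op 8 (commit): HEAD=main@E [fix=B main=E]
After op 9 (checkout): HEAD=fix@B [fix=B main=E]
After op 10 (branch): HEAD=fix@B [feat=B fix=B main=E]

Answer: feat fix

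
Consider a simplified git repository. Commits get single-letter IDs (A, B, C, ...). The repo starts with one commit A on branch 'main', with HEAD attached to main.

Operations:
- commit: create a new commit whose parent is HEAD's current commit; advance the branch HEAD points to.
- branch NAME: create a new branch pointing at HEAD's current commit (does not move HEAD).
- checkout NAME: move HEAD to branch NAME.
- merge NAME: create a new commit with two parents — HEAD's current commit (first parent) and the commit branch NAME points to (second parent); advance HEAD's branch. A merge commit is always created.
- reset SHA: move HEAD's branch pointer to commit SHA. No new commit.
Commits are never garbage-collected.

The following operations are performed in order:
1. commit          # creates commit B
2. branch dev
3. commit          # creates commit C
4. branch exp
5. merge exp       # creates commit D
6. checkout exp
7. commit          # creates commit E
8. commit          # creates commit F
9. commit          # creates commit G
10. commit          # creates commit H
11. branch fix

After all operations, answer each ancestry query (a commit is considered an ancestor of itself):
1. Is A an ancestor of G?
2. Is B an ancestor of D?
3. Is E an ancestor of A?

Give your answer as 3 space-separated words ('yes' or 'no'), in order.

Answer: yes yes no

Derivation:
After op 1 (commit): HEAD=main@B [main=B]
After op 2 (branch): HEAD=main@B [dev=B main=B]
After op 3 (commit): HEAD=main@C [dev=B main=C]
After op 4 (branch): HEAD=main@C [dev=B exp=C main=C]
After op 5 (merge): HEAD=main@D [dev=B exp=C main=D]
After op 6 (checkout): HEAD=exp@C [dev=B exp=C main=D]
After op 7 (commit): HEAD=exp@E [dev=B exp=E main=D]
After op 8 (commit): HEAD=exp@F [dev=B exp=F main=D]
After op 9 (commit): HEAD=exp@G [dev=B exp=G main=D]
After op 10 (commit): HEAD=exp@H [dev=B exp=H main=D]
After op 11 (branch): HEAD=exp@H [dev=B exp=H fix=H main=D]
ancestors(G) = {A,B,C,E,F,G}; A in? yes
ancestors(D) = {A,B,C,D}; B in? yes
ancestors(A) = {A}; E in? no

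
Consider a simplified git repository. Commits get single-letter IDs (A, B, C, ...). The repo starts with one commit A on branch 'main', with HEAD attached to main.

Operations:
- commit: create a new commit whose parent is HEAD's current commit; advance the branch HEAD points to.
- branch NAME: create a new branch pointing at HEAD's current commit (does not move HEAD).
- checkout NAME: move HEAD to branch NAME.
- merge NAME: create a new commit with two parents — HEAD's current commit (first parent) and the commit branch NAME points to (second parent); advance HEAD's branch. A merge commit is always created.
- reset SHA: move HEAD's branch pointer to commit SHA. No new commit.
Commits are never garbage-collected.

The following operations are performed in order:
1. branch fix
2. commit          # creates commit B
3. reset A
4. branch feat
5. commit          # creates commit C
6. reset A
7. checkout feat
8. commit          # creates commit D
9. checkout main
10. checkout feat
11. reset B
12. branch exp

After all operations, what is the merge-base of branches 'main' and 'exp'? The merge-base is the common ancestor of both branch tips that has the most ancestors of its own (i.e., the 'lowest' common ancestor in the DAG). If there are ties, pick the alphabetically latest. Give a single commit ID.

Answer: A

Derivation:
After op 1 (branch): HEAD=main@A [fix=A main=A]
After op 2 (commit): HEAD=main@B [fix=A main=B]
After op 3 (reset): HEAD=main@A [fix=A main=A]
After op 4 (branch): HEAD=main@A [feat=A fix=A main=A]
After op 5 (commit): HEAD=main@C [feat=A fix=A main=C]
After op 6 (reset): HEAD=main@A [feat=A fix=A main=A]
After op 7 (checkout): HEAD=feat@A [feat=A fix=A main=A]
After op 8 (commit): HEAD=feat@D [feat=D fix=A main=A]
After op 9 (checkout): HEAD=main@A [feat=D fix=A main=A]
After op 10 (checkout): HEAD=feat@D [feat=D fix=A main=A]
After op 11 (reset): HEAD=feat@B [feat=B fix=A main=A]
After op 12 (branch): HEAD=feat@B [exp=B feat=B fix=A main=A]
ancestors(main=A): ['A']
ancestors(exp=B): ['A', 'B']
common: ['A']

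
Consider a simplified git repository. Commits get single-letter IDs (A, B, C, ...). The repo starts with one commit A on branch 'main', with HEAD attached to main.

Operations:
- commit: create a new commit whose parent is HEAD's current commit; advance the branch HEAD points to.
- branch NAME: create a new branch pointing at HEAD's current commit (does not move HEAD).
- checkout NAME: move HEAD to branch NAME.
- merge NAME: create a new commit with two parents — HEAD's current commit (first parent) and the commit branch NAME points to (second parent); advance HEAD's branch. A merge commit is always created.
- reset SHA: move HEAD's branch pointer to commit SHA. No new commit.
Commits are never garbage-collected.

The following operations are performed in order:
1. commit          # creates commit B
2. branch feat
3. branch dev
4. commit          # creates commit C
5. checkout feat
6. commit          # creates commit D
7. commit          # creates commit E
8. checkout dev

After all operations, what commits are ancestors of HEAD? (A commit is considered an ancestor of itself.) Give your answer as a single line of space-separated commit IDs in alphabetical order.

After op 1 (commit): HEAD=main@B [main=B]
After op 2 (branch): HEAD=main@B [feat=B main=B]
After op 3 (branch): HEAD=main@B [dev=B feat=B main=B]
After op 4 (commit): HEAD=main@C [dev=B feat=B main=C]
After op 5 (checkout): HEAD=feat@B [dev=B feat=B main=C]
After op 6 (commit): HEAD=feat@D [dev=B feat=D main=C]
After op 7 (commit): HEAD=feat@E [dev=B feat=E main=C]
After op 8 (checkout): HEAD=dev@B [dev=B feat=E main=C]

Answer: A B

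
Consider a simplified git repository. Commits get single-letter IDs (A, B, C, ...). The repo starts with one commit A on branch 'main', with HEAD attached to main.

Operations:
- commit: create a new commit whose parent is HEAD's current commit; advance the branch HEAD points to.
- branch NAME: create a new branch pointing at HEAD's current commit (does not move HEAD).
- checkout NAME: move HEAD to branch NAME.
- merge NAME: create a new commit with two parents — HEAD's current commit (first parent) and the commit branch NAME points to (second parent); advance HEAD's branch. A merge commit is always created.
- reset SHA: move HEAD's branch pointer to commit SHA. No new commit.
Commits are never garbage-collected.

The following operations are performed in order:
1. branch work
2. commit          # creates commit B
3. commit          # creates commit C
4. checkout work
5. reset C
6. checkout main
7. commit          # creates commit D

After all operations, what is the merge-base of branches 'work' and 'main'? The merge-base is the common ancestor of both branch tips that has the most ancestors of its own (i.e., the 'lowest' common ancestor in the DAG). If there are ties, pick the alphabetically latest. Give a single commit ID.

After op 1 (branch): HEAD=main@A [main=A work=A]
After op 2 (commit): HEAD=main@B [main=B work=A]
After op 3 (commit): HEAD=main@C [main=C work=A]
After op 4 (checkout): HEAD=work@A [main=C work=A]
After op 5 (reset): HEAD=work@C [main=C work=C]
After op 6 (checkout): HEAD=main@C [main=C work=C]
After op 7 (commit): HEAD=main@D [main=D work=C]
ancestors(work=C): ['A', 'B', 'C']
ancestors(main=D): ['A', 'B', 'C', 'D']
common: ['A', 'B', 'C']

Answer: C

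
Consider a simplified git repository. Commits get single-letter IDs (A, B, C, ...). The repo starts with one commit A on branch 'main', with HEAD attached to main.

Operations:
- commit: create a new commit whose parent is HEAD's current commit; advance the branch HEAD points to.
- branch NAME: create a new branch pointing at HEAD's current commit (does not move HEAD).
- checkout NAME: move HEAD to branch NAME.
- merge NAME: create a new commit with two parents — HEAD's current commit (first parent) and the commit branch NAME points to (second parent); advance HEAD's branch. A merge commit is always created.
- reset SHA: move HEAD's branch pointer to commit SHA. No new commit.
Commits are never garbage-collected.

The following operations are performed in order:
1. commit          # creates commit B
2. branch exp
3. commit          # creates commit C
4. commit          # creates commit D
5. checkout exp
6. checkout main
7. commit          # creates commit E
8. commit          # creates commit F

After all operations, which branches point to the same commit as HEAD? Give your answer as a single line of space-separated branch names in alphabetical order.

After op 1 (commit): HEAD=main@B [main=B]
After op 2 (branch): HEAD=main@B [exp=B main=B]
After op 3 (commit): HEAD=main@C [exp=B main=C]
After op 4 (commit): HEAD=main@D [exp=B main=D]
After op 5 (checkout): HEAD=exp@B [exp=B main=D]
After op 6 (checkout): HEAD=main@D [exp=B main=D]
After op 7 (commit): HEAD=main@E [exp=B main=E]
After op 8 (commit): HEAD=main@F [exp=B main=F]

Answer: main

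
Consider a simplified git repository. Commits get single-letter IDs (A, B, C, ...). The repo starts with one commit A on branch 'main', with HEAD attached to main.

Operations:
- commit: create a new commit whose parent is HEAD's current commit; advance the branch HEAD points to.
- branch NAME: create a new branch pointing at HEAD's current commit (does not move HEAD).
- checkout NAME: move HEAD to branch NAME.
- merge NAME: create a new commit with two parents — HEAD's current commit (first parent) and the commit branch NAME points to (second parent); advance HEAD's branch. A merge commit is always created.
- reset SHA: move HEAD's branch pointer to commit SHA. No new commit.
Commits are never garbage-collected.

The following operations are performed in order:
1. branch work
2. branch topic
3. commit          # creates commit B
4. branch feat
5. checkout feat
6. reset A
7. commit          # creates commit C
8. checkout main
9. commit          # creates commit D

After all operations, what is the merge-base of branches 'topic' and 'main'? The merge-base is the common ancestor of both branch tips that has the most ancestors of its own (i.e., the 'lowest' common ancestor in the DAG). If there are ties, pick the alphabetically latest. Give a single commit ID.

Answer: A

Derivation:
After op 1 (branch): HEAD=main@A [main=A work=A]
After op 2 (branch): HEAD=main@A [main=A topic=A work=A]
After op 3 (commit): HEAD=main@B [main=B topic=A work=A]
After op 4 (branch): HEAD=main@B [feat=B main=B topic=A work=A]
After op 5 (checkout): HEAD=feat@B [feat=B main=B topic=A work=A]
After op 6 (reset): HEAD=feat@A [feat=A main=B topic=A work=A]
After op 7 (commit): HEAD=feat@C [feat=C main=B topic=A work=A]
After op 8 (checkout): HEAD=main@B [feat=C main=B topic=A work=A]
After op 9 (commit): HEAD=main@D [feat=C main=D topic=A work=A]
ancestors(topic=A): ['A']
ancestors(main=D): ['A', 'B', 'D']
common: ['A']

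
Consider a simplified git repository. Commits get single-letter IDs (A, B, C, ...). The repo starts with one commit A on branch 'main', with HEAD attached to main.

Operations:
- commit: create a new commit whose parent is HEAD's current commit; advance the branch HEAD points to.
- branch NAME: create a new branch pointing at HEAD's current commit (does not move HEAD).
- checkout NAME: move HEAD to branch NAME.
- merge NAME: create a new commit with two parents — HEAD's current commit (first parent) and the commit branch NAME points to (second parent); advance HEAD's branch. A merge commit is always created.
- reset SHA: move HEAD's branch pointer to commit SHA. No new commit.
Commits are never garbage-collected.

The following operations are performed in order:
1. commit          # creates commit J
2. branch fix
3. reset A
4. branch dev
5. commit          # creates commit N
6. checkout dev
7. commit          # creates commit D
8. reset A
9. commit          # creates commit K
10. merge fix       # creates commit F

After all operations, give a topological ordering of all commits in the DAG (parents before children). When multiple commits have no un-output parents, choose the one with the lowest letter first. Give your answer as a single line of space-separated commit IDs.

After op 1 (commit): HEAD=main@J [main=J]
After op 2 (branch): HEAD=main@J [fix=J main=J]
After op 3 (reset): HEAD=main@A [fix=J main=A]
After op 4 (branch): HEAD=main@A [dev=A fix=J main=A]
After op 5 (commit): HEAD=main@N [dev=A fix=J main=N]
After op 6 (checkout): HEAD=dev@A [dev=A fix=J main=N]
After op 7 (commit): HEAD=dev@D [dev=D fix=J main=N]
After op 8 (reset): HEAD=dev@A [dev=A fix=J main=N]
After op 9 (commit): HEAD=dev@K [dev=K fix=J main=N]
After op 10 (merge): HEAD=dev@F [dev=F fix=J main=N]
commit A: parents=[]
commit D: parents=['A']
commit F: parents=['K', 'J']
commit J: parents=['A']
commit K: parents=['A']
commit N: parents=['A']

Answer: A D J K F N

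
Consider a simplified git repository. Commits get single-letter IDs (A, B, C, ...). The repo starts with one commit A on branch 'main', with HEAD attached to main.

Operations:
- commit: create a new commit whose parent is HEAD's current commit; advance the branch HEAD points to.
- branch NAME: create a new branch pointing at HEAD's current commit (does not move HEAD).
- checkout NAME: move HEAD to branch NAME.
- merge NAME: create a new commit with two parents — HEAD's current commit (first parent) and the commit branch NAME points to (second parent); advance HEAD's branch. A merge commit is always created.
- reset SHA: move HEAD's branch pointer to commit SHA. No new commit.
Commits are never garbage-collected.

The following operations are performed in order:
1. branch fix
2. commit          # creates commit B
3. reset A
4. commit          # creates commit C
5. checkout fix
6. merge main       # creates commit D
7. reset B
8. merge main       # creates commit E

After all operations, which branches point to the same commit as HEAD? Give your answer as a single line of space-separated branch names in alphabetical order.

Answer: fix

Derivation:
After op 1 (branch): HEAD=main@A [fix=A main=A]
After op 2 (commit): HEAD=main@B [fix=A main=B]
After op 3 (reset): HEAD=main@A [fix=A main=A]
After op 4 (commit): HEAD=main@C [fix=A main=C]
After op 5 (checkout): HEAD=fix@A [fix=A main=C]
After op 6 (merge): HEAD=fix@D [fix=D main=C]
After op 7 (reset): HEAD=fix@B [fix=B main=C]
After op 8 (merge): HEAD=fix@E [fix=E main=C]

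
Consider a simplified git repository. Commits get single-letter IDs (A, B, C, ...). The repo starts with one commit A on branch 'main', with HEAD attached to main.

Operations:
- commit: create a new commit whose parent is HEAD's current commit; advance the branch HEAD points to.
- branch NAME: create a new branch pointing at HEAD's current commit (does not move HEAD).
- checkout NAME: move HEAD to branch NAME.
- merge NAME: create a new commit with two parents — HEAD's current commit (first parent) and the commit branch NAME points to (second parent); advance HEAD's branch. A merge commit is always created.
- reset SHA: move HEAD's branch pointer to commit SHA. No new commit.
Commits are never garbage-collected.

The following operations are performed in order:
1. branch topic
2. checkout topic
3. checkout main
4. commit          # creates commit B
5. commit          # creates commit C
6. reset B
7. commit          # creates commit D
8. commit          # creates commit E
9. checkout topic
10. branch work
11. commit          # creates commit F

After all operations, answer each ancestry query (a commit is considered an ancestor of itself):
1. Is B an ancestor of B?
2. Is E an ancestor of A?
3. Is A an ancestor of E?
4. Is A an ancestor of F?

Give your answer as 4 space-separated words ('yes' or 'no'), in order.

After op 1 (branch): HEAD=main@A [main=A topic=A]
After op 2 (checkout): HEAD=topic@A [main=A topic=A]
After op 3 (checkout): HEAD=main@A [main=A topic=A]
After op 4 (commit): HEAD=main@B [main=B topic=A]
After op 5 (commit): HEAD=main@C [main=C topic=A]
After op 6 (reset): HEAD=main@B [main=B topic=A]
After op 7 (commit): HEAD=main@D [main=D topic=A]
After op 8 (commit): HEAD=main@E [main=E topic=A]
After op 9 (checkout): HEAD=topic@A [main=E topic=A]
After op 10 (branch): HEAD=topic@A [main=E topic=A work=A]
After op 11 (commit): HEAD=topic@F [main=E topic=F work=A]
ancestors(B) = {A,B}; B in? yes
ancestors(A) = {A}; E in? no
ancestors(E) = {A,B,D,E}; A in? yes
ancestors(F) = {A,F}; A in? yes

Answer: yes no yes yes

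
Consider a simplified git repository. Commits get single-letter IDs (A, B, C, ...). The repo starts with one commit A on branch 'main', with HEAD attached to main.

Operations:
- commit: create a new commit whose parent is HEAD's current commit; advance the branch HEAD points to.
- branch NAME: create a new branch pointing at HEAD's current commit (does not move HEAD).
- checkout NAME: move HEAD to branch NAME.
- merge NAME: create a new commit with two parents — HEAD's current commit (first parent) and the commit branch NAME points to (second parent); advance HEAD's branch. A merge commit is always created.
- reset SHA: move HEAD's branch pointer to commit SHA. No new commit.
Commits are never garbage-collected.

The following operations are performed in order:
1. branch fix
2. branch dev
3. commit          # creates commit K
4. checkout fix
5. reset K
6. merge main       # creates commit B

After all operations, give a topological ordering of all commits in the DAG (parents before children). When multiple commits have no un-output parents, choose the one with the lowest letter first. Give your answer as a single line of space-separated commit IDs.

After op 1 (branch): HEAD=main@A [fix=A main=A]
After op 2 (branch): HEAD=main@A [dev=A fix=A main=A]
After op 3 (commit): HEAD=main@K [dev=A fix=A main=K]
After op 4 (checkout): HEAD=fix@A [dev=A fix=A main=K]
After op 5 (reset): HEAD=fix@K [dev=A fix=K main=K]
After op 6 (merge): HEAD=fix@B [dev=A fix=B main=K]
commit A: parents=[]
commit B: parents=['K', 'K']
commit K: parents=['A']

Answer: A K B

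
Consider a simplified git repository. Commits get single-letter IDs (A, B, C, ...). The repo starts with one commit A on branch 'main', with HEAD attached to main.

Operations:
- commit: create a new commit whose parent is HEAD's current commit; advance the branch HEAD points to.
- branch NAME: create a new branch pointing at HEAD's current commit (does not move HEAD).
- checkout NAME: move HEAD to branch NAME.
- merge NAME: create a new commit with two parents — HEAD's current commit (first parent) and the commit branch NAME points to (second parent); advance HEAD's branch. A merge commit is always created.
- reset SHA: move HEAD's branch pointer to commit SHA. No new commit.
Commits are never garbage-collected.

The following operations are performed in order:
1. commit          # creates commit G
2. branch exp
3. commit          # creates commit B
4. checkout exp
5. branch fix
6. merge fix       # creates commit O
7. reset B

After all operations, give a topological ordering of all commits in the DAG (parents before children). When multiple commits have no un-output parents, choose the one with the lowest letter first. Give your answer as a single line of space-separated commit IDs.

After op 1 (commit): HEAD=main@G [main=G]
After op 2 (branch): HEAD=main@G [exp=G main=G]
After op 3 (commit): HEAD=main@B [exp=G main=B]
After op 4 (checkout): HEAD=exp@G [exp=G main=B]
After op 5 (branch): HEAD=exp@G [exp=G fix=G main=B]
After op 6 (merge): HEAD=exp@O [exp=O fix=G main=B]
After op 7 (reset): HEAD=exp@B [exp=B fix=G main=B]
commit A: parents=[]
commit B: parents=['G']
commit G: parents=['A']
commit O: parents=['G', 'G']

Answer: A G B O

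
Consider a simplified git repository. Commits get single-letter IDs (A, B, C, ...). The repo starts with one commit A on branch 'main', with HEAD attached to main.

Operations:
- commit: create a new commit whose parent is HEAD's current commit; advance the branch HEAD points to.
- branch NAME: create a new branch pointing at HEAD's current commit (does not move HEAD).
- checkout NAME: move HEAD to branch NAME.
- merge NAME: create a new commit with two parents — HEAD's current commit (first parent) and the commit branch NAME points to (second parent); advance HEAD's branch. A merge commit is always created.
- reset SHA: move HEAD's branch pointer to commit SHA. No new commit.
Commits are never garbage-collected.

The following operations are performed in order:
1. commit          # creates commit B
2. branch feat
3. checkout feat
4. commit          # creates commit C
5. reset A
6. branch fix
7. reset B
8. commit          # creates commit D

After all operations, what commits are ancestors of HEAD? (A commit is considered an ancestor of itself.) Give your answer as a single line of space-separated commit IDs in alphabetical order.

After op 1 (commit): HEAD=main@B [main=B]
After op 2 (branch): HEAD=main@B [feat=B main=B]
After op 3 (checkout): HEAD=feat@B [feat=B main=B]
After op 4 (commit): HEAD=feat@C [feat=C main=B]
After op 5 (reset): HEAD=feat@A [feat=A main=B]
After op 6 (branch): HEAD=feat@A [feat=A fix=A main=B]
After op 7 (reset): HEAD=feat@B [feat=B fix=A main=B]
After op 8 (commit): HEAD=feat@D [feat=D fix=A main=B]

Answer: A B D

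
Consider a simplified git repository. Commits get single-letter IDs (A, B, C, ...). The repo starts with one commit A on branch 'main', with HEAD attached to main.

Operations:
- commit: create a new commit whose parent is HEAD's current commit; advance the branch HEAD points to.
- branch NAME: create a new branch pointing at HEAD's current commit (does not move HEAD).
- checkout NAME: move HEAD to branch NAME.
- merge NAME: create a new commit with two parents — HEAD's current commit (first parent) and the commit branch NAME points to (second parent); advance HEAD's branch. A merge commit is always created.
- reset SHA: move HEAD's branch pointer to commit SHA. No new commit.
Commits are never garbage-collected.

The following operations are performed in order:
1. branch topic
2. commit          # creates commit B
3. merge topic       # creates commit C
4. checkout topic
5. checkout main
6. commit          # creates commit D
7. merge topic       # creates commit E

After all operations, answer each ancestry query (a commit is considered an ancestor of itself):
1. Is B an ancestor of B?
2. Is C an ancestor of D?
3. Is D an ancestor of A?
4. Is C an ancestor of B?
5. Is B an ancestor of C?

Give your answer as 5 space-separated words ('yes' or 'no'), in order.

Answer: yes yes no no yes

Derivation:
After op 1 (branch): HEAD=main@A [main=A topic=A]
After op 2 (commit): HEAD=main@B [main=B topic=A]
After op 3 (merge): HEAD=main@C [main=C topic=A]
After op 4 (checkout): HEAD=topic@A [main=C topic=A]
After op 5 (checkout): HEAD=main@C [main=C topic=A]
After op 6 (commit): HEAD=main@D [main=D topic=A]
After op 7 (merge): HEAD=main@E [main=E topic=A]
ancestors(B) = {A,B}; B in? yes
ancestors(D) = {A,B,C,D}; C in? yes
ancestors(A) = {A}; D in? no
ancestors(B) = {A,B}; C in? no
ancestors(C) = {A,B,C}; B in? yes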